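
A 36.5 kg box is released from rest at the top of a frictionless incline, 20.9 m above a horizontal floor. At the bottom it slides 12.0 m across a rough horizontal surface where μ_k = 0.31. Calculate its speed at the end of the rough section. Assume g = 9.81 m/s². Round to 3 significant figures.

v = 18.4 m/s

Applying the work–energy principle:
mgh = ½mv² + μ_k m g d
W_f = μ_k mg d = (0.31)(36.5)(9.81)(12.0) = 1332 J
½mv² = mgh − W_f = 7483.6 − 1332 = 6151.6 J
v = √(2 × 6151.6/36.5) = 18.36 m/s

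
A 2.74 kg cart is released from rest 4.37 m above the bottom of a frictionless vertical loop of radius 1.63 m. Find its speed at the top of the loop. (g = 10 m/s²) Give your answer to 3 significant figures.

Energy conservation: mgh = ½mv_top² + mg(2r)
v_top² = 2g(h − 2r) = 2(10)(4.37 − 3.260) = 22.20
v_top = 4.712 m/s

v = 4.71 m/s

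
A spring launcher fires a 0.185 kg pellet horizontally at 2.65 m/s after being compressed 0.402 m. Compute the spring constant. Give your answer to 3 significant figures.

k = 8.04 N/m

½kx² = ½mv²
k = mv²/x² = (0.185)(2.65)²/(0.402)² = 8.039 N/m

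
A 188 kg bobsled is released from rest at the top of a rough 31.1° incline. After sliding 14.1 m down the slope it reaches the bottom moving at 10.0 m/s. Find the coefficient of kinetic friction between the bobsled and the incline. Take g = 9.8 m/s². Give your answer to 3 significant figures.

The energy dissipated by friction is the PE lost minus the KE gained:
mgL sinθ = 13418 J; ½mv² = 9400.0 J
W_f = 13418 − 9400.0 = 4018 J
μ_k = W_f/(mg cosθ · L) = 4018/(1578 × 14.1) = 0.1807

μ_k = 0.181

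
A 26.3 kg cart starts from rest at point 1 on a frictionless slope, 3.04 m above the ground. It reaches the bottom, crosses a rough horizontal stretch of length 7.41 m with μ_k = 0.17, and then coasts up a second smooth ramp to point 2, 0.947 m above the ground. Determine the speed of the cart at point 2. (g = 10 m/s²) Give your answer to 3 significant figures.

Energy at 1: mgh₁ = (26.3)(10)(3.04) = 799.52 J
Friction loss: W_f = μ_k mg d = 331.3 J
At 2: ½mv² + mgh₂ = mgh₁ − W_f
½mv² = 799.52 − 331.3 − 249.06 = 219.16 J
v = √(2 × 219.16/26.3) = 4.082 m/s

v = 4.08 m/s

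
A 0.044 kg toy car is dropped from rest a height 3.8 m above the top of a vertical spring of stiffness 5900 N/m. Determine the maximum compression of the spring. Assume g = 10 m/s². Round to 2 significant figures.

Measuring PE from the top of the relaxed spring, at max compression the car has dropped H + x with zero KE, so:
mg(H + x) = ½kx²
½(5900)x² − (0.044)(10)x − (0.044)(10)(3.8) = 0
2950x² − 0.4400x − 1.672 = 0
x = [0.4400 + √(0.1936 + 19730)]/(2 × 2950) = 0.02388 m

x = 0.024 m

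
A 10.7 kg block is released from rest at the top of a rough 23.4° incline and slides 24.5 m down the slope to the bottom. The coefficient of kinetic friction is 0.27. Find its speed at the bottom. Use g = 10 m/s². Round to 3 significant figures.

Energy: mgh = ½mv² + W_f, with h = L sinθ and W_f = μ_k (mg cosθ) L
mgh = mgL sinθ = (10.7)(10)(24.5)sin23.4° = 1041.1 J
W_f = μ_k mg cosθ · L = (0.27)(10.7)(10)cos23.4°·24.5 = 649.6 J
½mv² = 1041.1 − 649.6 = 391.53 J
v = √(2 × 391.53/10.7) = 8.555 m/s

v = 8.55 m/s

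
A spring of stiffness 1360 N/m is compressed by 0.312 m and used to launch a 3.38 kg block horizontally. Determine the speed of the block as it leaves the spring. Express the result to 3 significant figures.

v = 6.26 m/s

The block leaves the spring when the spring is at natural length, so ½kx² = ½mv²
v = x√(k/m) = 0.312 × √(1360/3.38) = 6.258 m/s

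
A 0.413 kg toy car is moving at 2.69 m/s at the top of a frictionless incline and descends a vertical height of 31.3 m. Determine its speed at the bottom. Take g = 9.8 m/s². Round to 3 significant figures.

v = 24.9 m/s

Energy conservation between the two points: ½mv₀² + mgh = ½mv²
The mass cancels from both sides.
v² = v₀² + 2gh = (2.69)² + 2(9.8)(31.3) = 620.72
v = √620.72 = 24.91 m/s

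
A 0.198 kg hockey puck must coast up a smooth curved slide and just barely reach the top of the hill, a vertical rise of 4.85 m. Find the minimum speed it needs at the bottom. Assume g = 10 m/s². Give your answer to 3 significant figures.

v = 9.85 m/s

At the top it is momentarily at rest, so all KE converts to PE: ½mv² = mgh
v = √(2gh) = √(2 × 10 × 4.85) = 9.849 m/s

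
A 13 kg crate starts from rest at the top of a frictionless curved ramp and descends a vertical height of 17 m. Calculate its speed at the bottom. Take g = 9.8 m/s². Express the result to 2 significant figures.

Energy conservation between the two points: mgh = ½mv²
v = √(2gh) = √(2 × 9.8 × 17) = √333.20 = 18.25 m/s

v = 18 m/s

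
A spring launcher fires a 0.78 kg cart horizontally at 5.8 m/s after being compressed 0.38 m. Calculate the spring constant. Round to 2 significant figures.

Spring PE at full compression equals KE at release: ½kx² = ½mv²
k = mv²/x² = (0.78)(5.8)²/(0.38)² = 181.7 N/m

k = 180 N/m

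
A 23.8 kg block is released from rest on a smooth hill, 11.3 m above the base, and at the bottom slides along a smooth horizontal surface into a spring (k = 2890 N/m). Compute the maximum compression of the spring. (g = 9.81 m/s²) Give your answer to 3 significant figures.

At max compression the block is momentarily at rest: mgh = ½kx²
x = √(2mgh/k) = √(2 × 23.8 × 9.81 × 11.3 / 2890) = 1.351 m

x = 1.35 m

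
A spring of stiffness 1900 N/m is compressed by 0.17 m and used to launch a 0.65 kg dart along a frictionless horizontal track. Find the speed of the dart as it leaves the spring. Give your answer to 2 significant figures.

v = 9.2 m/s

Spring PE converts entirely to kinetic energy: ½kx² = ½mv²
v = x√(k/m) = 0.17 × √(1900/0.65) = 9.191 m/s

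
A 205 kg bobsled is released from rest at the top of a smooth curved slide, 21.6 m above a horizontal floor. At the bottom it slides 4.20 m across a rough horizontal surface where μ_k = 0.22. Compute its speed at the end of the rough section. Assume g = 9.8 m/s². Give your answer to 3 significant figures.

v = 20.1 m/s

Energy at the top = energy at the end + work done against friction:
mgh = ½mv² + μ_k m g d
W_f = μ_k mg d = (0.22)(205)(9.8)(4.20) = 1856 J
½mv² = mgh − W_f = 43394 − 1856 = 41538 J
v = √(2 × 41538/205) = 20.13 m/s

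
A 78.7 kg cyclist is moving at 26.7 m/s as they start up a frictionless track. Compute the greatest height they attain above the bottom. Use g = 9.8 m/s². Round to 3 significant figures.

Setting KE at the bottom equal to PE gained: ½mv² = mgh
h = v²/(2g) = 26.7²/(2 × 9.8) = 36.37 m

h = 36.4 m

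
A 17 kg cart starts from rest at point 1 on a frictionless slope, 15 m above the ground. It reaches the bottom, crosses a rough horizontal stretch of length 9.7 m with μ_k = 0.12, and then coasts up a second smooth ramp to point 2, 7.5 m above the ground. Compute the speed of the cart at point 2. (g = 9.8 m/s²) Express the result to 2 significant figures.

v = 11 m/s

Energy at 1: mgh₁ = (17)(9.8)(15) = 2499.0 J
Friction loss: W_f = μ_k mg d = 193.9 J
At 2: ½mv² + mgh₂ = mgh₁ − W_f
½mv² = 2499.0 − 193.9 − 1249.5 = 1055.6 J
v = √(2 × 1055.6/17) = 11.14 m/s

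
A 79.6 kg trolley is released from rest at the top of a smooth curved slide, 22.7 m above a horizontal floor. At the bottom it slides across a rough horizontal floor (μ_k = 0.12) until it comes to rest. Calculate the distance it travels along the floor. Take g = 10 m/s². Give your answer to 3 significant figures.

d = 189 m

Energy at the top = energy at the end + work done against friction:
At rest all PE has been dissipated by friction: mgh = μ_k m g d
d = h/μ_k = 22.7/0.12 = 189.2 m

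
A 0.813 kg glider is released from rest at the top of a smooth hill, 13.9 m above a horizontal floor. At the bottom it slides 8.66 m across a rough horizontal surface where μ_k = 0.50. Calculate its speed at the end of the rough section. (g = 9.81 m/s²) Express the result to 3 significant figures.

v = 13.7 m/s

Energy at the top = energy at the end + work done against friction:
mgh = ½mv² + μ_k m g d
W_f = μ_k mg d = (0.50)(0.813)(9.81)(8.66) = 34.53 J
½mv² = mgh − W_f = 110.86 − 34.53 = 76.326 J
v = √(2 × 76.326/0.813) = 13.70 m/s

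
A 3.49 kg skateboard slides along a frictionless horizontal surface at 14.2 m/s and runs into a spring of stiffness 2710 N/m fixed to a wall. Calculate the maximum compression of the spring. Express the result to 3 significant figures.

Conservation of energy between contact and max compression: ½mv² = ½kx²
x = v√(m/k) = 14.2 × √(3.49/2710) = 0.5096 m

x = 0.510 m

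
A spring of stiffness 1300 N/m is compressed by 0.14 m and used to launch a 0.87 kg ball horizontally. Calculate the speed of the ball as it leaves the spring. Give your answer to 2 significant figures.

v = 5.4 m/s

The ball leaves the spring when the spring is at natural length, so ½kx² = ½mv²
v = x√(k/m) = 0.14 × √(1300/0.87) = 5.412 m/s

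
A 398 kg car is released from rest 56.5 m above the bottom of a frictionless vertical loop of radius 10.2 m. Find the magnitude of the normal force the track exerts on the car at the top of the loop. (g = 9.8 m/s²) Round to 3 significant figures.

N = 23700 N

Energy from release to top (height 2r): mgh = ½mv_top² + mg(2r)
v_top² = 2g(h − 2r) = 2(9.8)(56.5 − 20.40) = 707.56 m²/s²
At the top, both N and weight point toward the centre: N + mg = mv_top²/r
N = m(v_top²/r − g) = 398(707.56/10.2 − 9.8) = 23708 N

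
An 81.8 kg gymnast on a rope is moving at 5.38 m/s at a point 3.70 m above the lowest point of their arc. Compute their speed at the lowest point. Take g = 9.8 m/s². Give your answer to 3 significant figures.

v = 10.1 m/s

Mechanical energy is conserved (no friction): ½mv₀² + mgh = ½mv²
v² = v₀² + 2gh = (5.38)² + 2(9.8)(3.70) = 101.46
v = √101.46 = 10.07 m/s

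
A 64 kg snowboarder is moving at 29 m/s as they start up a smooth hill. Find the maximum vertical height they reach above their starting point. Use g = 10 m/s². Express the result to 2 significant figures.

h = 42 m

Setting KE at the bottom equal to PE gained: ½mv² = mgh
h = v²/(2g) = 29²/(2 × 10) = 42.05 m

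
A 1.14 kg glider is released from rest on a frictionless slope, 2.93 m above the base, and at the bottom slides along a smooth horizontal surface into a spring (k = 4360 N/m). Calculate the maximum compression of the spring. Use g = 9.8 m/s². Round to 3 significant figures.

x = 0.123 m

At max compression the glider is momentarily at rest: mgh = ½kx²
x = √(2mgh/k) = √(2 × 1.14 × 9.8 × 2.93 / 4360) = 0.1225 m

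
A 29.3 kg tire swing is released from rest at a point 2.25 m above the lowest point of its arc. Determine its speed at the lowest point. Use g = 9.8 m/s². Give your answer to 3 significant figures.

v = 6.64 m/s

Equating total energy at the two states: mgh = ½mv²
v = √(2gh) = √(2 × 9.8 × 2.25) = √44.100 = 6.641 m/s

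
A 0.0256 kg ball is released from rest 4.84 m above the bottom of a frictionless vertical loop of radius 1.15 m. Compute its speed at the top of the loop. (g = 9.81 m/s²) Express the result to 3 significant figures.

Energy conservation: mgh = ½mv_top² + mg(2r)
v_top² = 2g(h − 2r) = 2(9.81)(4.84 − 2.300) = 49.83
v_top = 7.059 m/s

v = 7.06 m/s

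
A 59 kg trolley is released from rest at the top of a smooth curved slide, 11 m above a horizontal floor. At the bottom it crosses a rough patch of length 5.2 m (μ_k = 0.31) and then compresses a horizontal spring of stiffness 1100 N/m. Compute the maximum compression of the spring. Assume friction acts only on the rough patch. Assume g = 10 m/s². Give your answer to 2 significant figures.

x = 3.2 m

Initial energy: E₁ = mgh = (59)(10)(11) = 6490.0 J
Friction removes W_f = μ_k mg d = (0.31)(59)(10)(5.2) = 951.1 J
Energy reaching the spring: E = 6490.0 − 951.1 = 5538.9 J
At max compression ½kx² = E ⇒ x = √(2E/k) = √(2 × 5538.9/1100) = 3.173 m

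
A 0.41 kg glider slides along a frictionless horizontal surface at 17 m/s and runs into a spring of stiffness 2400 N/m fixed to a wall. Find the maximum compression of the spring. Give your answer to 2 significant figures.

x = 0.22 m

All KE is stored as spring PE at maximum compression: ½mv² = ½kx²
x = v√(m/k) = 17 × √(0.41/2400) = 0.2222 m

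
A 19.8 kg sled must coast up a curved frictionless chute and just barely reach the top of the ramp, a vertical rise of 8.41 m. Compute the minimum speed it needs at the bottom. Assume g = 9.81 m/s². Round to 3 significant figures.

v = 12.8 m/s

At the top it is momentarily at rest, so all KE converts to PE: ½mv² = mgh
v = √(2gh) = √(2 × 9.81 × 8.41) = 12.85 m/s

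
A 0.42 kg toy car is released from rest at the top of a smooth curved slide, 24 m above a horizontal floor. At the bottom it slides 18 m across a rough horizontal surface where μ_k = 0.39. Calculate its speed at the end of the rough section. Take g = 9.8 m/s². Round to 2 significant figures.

v = 18 m/s

Energy bookkeeping (friction removes W_f = μ_k N d):
mgh = ½mv² + μ_k m g d
W_f = μ_k mg d = (0.39)(0.42)(9.8)(18) = 28.89 J
½mv² = mgh − W_f = 98.784 − 28.89 = 69.890 J
v = √(2 × 69.890/0.42) = 18.24 m/s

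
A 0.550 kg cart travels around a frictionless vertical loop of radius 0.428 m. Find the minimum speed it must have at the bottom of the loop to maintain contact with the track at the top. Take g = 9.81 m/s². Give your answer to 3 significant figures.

At the top: mg = mv_top²/r ⇒ v_top² = gr = 4.199 m²/s²
Energy from bottom to top (height 2r): ½mv_bot² = ½mv_top² + mg(2r)
v_bot² = gr + 4gr = 5gr = 20.99
v_bot = √(5gr) = 4.582 m/s

v = 4.58 m/s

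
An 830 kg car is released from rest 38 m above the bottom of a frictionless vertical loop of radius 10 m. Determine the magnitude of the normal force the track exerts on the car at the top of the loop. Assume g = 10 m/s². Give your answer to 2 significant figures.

Energy from release to top (height 2r): mgh = ½mv_top² + mg(2r)
v_top² = 2g(h − 2r) = 2(10)(38 − 20.00) = 360.00 m²/s²
At the top, both N and weight point toward the centre: N + mg = mv_top²/r
N = m(v_top²/r − g) = 830(360.00/10 − 10) = 21580 N

N = 22000 N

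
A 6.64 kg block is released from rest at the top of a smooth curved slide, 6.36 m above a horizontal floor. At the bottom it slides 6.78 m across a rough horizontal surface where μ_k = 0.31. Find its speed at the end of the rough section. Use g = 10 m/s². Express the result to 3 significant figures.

v = 9.23 m/s

Applying the work–energy principle:
mgh = ½mv² + μ_k m g d
W_f = μ_k mg d = (0.31)(6.64)(10)(6.78) = 139.6 J
½mv² = mgh − W_f = 422.30 − 139.6 = 282.74 J
v = √(2 × 282.74/6.64) = 9.228 m/s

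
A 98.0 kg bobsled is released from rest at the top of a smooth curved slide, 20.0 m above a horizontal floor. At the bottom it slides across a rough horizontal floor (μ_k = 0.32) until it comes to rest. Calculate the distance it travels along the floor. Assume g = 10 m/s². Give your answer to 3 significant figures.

d = 62.5 m

Applying the work–energy principle:
At rest all PE has been dissipated by friction: mgh = μ_k m g d
d = h/μ_k = 20.0/0.32 = 62.50 m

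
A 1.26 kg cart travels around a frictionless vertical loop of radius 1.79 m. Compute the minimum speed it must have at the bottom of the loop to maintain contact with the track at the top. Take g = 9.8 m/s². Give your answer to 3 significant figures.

v = 9.37 m/s

At the top: mg = mv_top²/r ⇒ v_top² = gr = 17.54 m²/s²
Energy from bottom to top (height 2r): ½mv_bot² = ½mv_top² + mg(2r)
v_bot² = gr + 4gr = 5gr = 87.71
v_bot = √(5gr) = 9.365 m/s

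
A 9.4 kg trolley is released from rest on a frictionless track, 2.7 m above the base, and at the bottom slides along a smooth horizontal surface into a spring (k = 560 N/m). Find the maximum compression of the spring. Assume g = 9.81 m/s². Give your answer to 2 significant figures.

At max compression the trolley is momentarily at rest: mgh = ½kx²
x = √(2mgh/k) = √(2 × 9.4 × 9.81 × 2.7 / 560) = 0.9430 m

x = 0.94 m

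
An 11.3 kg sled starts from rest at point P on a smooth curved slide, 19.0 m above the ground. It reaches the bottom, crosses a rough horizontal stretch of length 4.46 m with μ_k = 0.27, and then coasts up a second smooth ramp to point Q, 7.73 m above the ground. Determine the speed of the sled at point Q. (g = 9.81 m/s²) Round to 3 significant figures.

Energy at P: mgh₁ = (11.3)(9.81)(19.0) = 2106.2 J
Friction loss: W_f = μ_k mg d = 133.5 J
At Q: ½mv² + mgh₂ = mgh₁ − W_f
½mv² = 2106.2 − 133.5 − 856.89 = 1115.8 J
v = √(2 × 1115.8/11.3) = 14.05 m/s

v = 14.1 m/s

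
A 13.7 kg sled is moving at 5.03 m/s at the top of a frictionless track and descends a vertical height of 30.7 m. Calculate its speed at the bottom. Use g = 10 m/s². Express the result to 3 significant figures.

v = 25.3 m/s

By conservation of mechanical energy, ½mv₀² + mgh = ½mv²
v² = v₀² + 2gh = (5.03)² + 2(10)(30.7) = 639.30
v = √639.30 = 25.28 m/s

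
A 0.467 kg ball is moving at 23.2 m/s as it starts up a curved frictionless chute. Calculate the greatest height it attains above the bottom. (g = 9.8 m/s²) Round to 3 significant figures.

Setting KE at the bottom equal to PE gained: ½mv² = mgh
h = v²/(2g) = 23.2²/(2 × 9.8) = 27.46 m

h = 27.5 m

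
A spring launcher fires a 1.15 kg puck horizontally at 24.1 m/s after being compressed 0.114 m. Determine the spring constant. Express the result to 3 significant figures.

k = 51400 N/m

½kx² = ½mv²
k = mv²/x² = (1.15)(24.1)²/(0.114)² = 51395 N/m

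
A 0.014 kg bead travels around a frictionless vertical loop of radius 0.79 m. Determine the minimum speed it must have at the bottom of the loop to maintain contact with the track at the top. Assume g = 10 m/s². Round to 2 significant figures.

v = 6.3 m/s

At the top: mg = mv_top²/r ⇒ v_top² = gr = 7.900 m²/s²
Energy from bottom to top (height 2r): ½mv_bot² = ½mv_top² + mg(2r)
v_bot² = gr + 4gr = 5gr = 39.50
v_bot = √(5gr) = 6.285 m/s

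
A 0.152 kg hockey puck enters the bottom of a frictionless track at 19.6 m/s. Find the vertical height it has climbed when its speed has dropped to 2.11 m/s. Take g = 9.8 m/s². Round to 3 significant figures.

Conservation of energy: ½mv₁² = ½mv₂² + mgh
h = (v₁² − v₂²)/(2g) = (19.6² − 2.11²)/(2 × 9.8) = 19.37 m

h = 19.4 m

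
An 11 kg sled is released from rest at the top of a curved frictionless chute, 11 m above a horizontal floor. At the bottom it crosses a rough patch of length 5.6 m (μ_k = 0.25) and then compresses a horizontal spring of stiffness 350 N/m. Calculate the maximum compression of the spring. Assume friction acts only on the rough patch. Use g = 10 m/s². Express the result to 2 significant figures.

Initial energy: E₁ = mgh = (11)(10)(11) = 1210.0 J
Friction removes W_f = μ_k mg d = (0.25)(11)(10)(5.6) = 154.0 J
Energy reaching the spring: E = 1210.0 − 154.0 = 1056.0 J
At max compression ½kx² = E ⇒ x = √(2E/k) = √(2 × 1056.0/350) = 2.456 m

x = 2.5 m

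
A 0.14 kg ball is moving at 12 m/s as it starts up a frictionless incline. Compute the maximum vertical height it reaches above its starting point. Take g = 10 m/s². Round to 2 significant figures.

h = 7.2 m

By energy conservation, ½mv² = mgh
h = v²/(2g) = 12²/(2 × 10) = 7.200 m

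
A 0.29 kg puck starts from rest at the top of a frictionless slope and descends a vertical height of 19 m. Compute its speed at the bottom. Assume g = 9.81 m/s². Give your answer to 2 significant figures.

By conservation of mechanical energy, mgh = ½mv²
v = √(2gh) = √(2 × 9.81 × 19) = √372.78 = 19.31 m/s

v = 19 m/s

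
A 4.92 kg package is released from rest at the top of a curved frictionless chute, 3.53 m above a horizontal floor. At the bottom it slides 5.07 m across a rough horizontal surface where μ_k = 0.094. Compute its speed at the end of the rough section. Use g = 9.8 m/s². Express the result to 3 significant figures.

v = 7.74 m/s

Energy at the top = energy at the end + work done against friction:
mgh = ½mv² + μ_k m g d
W_f = μ_k mg d = (0.094)(4.92)(9.8)(5.07) = 22.98 J
½mv² = mgh − W_f = 170.20 − 22.98 = 147.22 J
v = √(2 × 147.22/4.92) = 7.736 m/s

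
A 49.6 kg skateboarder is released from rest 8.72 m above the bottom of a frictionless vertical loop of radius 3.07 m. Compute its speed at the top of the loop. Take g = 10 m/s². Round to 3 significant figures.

v = 7.18 m/s

Energy conservation: mgh = ½mv_top² + mg(2r)
v_top² = 2g(h − 2r) = 2(10)(8.72 − 6.140) = 51.60
v_top = 7.183 m/s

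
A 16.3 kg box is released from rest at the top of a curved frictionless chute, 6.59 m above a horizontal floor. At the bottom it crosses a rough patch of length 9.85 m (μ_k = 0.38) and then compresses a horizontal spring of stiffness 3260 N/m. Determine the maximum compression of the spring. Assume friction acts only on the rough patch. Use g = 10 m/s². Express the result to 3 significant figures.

x = 0.534 m

Initial energy: E₁ = mgh = (16.3)(10)(6.59) = 1074.2 J
Friction removes W_f = μ_k mg d = (0.38)(16.3)(10)(9.85) = 610.1 J
Energy reaching the spring: E = 1074.2 − 610.1 = 464.06 J
At max compression ½kx² = E ⇒ x = √(2E/k) = √(2 × 464.06/3260) = 0.5336 m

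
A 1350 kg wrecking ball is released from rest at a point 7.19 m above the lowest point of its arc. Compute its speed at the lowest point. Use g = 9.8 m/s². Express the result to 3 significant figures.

Energy conservation between the two points: mgh = ½mv²
The mass cancels from both sides.
v = √(2gh) = √(2 × 9.8 × 7.19) = √140.92 = 11.87 m/s

v = 11.9 m/s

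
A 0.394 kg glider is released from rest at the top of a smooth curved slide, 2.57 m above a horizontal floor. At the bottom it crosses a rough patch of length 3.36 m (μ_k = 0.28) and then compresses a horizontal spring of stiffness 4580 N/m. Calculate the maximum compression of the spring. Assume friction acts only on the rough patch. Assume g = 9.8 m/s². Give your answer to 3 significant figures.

Initial energy: E₁ = mgh = (0.394)(9.8)(2.57) = 9.9233 J
Friction removes W_f = μ_k mg d = (0.28)(0.394)(9.8)(3.36) = 3.633 J
Energy reaching the spring: E = 9.9233 − 3.633 = 6.2907 J
At max compression ½kx² = E ⇒ x = √(2E/k) = √(2 × 6.2907/4580) = 0.05241 m

x = 0.0524 m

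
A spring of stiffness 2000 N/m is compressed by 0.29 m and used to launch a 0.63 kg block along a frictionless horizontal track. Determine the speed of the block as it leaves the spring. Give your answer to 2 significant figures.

v = 16 m/s

Spring PE converts entirely to kinetic energy: ½kx² = ½mv²
v = x√(k/m) = 0.29 × √(2000/0.63) = 16.34 m/s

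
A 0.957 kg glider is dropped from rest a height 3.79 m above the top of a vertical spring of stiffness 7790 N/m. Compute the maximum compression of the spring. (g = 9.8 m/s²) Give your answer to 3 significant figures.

x = 0.0967 m

Let x be the compression. The total drop is H + x, and the glider is instantaneously at rest at max compression, so energy conservation gives:
mg(H + x) = ½kx²
½(7790)x² − (0.957)(9.8)x − (0.957)(9.8)(3.79) = 0
3895x² − 9.379x − 35.54 = 0
x = [9.379 + √(87.96 + 553789)]/(2 × 3895) = 0.09674 m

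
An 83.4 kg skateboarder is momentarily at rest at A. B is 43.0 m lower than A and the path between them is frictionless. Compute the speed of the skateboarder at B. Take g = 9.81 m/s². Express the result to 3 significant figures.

Mechanical energy is conserved (no friction): mgh = ½mv²
v = √(2gh) = √(2 × 9.81 × 43.0) = √843.66 = 29.05 m/s

v = 29.0 m/s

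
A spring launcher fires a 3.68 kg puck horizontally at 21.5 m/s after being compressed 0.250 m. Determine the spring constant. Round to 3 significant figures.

Spring PE at full compression equals KE at release: ½kx² = ½mv²
k = mv²/x² = (3.68)(21.5)²/(0.250)² = 27217 N/m

k = 27200 N/m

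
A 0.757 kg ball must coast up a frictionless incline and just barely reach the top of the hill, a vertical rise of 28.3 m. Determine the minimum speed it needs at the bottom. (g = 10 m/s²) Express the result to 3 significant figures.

v = 23.8 m/s

At the top it is momentarily at rest, so all KE converts to PE: ½mv² = mgh
v = √(2gh) = √(2 × 10 × 28.3) = 23.79 m/s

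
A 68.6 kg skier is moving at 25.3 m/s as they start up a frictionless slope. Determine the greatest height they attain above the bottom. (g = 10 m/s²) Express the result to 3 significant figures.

Setting KE at the bottom equal to PE gained: ½mv² = mgh
h = v²/(2g) = 25.3²/(2 × 10) = 32.00 m

h = 32.0 m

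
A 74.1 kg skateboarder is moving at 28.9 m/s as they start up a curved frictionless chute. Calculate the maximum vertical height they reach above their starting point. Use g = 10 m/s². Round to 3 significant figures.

Setting KE at the bottom equal to PE gained: ½mv² = mgh
h = v²/(2g) = 28.9²/(2 × 10) = 41.76 m

h = 41.8 m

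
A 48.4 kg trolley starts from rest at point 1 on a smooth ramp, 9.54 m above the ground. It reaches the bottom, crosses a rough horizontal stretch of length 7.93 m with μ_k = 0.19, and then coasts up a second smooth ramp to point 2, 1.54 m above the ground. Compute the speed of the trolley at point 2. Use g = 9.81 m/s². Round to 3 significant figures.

v = 11.3 m/s

Energy at 1: mgh₁ = (48.4)(9.81)(9.54) = 4529.6 J
Friction loss: W_f = μ_k mg d = 715.4 J
At 2: ½mv² + mgh₂ = mgh₁ − W_f
½mv² = 4529.6 − 715.4 − 731.20 = 3083.0 J
v = √(2 × 3083.0/48.4) = 11.29 m/s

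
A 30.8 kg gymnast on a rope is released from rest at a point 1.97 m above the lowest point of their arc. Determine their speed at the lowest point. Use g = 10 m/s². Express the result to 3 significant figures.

v = 6.28 m/s

Equating total energy at the two states: mgh = ½mv²
The mass cancels from both sides.
v = √(2gh) = √(2 × 10 × 1.97) = √39.400 = 6.277 m/s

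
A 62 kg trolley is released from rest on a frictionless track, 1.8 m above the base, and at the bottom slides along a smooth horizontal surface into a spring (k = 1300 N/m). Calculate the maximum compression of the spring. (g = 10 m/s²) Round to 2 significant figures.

At max compression the trolley is momentarily at rest: mgh = ½kx²
x = √(2mgh/k) = √(2 × 62 × 10 × 1.8 / 1300) = 1.310 m

x = 1.3 m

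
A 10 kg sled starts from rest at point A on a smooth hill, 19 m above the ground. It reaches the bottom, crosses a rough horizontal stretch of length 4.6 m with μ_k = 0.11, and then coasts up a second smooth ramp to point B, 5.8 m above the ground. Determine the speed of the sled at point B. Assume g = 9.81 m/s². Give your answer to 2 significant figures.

v = 16 m/s

Energy at A: mgh₁ = (10)(9.81)(19) = 1863.9 J
Friction loss: W_f = μ_k mg d = 49.64 J
At B: ½mv² + mgh₂ = mgh₁ − W_f
½mv² = 1863.9 − 49.64 − 568.98 = 1245.3 J
v = √(2 × 1245.3/10) = 15.78 m/s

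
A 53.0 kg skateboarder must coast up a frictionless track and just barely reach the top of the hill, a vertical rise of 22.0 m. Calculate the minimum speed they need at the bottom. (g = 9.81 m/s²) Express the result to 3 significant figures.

At the top they are momentarily at rest, so all KE converts to PE: ½mv² = mgh
v = √(2gh) = √(2 × 9.81 × 22.0) = 20.78 m/s

v = 20.8 m/s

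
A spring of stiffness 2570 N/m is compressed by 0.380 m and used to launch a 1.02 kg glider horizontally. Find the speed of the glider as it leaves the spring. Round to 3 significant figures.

The glider leaves the spring when the spring is at natural length, so ½kx² = ½mv²
v = x√(k/m) = 0.380 × √(2570/1.02) = 19.07 m/s

v = 19.1 m/s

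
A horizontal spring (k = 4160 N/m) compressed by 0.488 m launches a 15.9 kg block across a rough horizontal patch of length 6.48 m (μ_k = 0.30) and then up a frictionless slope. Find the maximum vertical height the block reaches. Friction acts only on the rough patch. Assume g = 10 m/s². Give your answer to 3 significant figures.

h = 1.17 m

Spring energy: E₀ = ½kx² = ½(4160)(0.488)² = 495.34 J
Friction: W_f = μ_k mg d = (0.30)(15.9)(10)(6.48) = 309.1 J
Energy at base of ramp: E = 495.34 − 309.1 = 186.24 J
At max height all remaining energy is PE: mgh = E ⇒ h = E/(mg) = 186.24/(15.9 × 10) = 1.171 m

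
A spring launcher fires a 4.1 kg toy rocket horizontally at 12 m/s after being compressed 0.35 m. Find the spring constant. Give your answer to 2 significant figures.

Energy stored in the spring equals the launch KE: ½kx² = ½mv²
k = mv²/x² = (4.1)(12)²/(0.35)² = 4820 N/m

k = 4800 N/m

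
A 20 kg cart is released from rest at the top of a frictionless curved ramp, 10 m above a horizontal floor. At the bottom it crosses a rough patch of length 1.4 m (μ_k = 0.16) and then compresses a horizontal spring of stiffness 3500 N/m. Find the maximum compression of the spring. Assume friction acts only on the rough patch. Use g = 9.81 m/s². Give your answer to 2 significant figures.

Initial energy: E₁ = mgh = (20)(9.81)(10) = 1962.0 J
Friction removes W_f = μ_k mg d = (0.16)(20)(9.81)(1.4) = 43.95 J
Energy reaching the spring: E = 1962.0 − 43.95 = 1918.1 J
At max compression ½kx² = E ⇒ x = √(2E/k) = √(2 × 1918.1/3500) = 1.047 m

x = 1.0 m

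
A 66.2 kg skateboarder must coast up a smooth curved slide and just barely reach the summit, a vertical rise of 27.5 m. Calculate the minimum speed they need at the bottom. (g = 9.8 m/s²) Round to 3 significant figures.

v = 23.2 m/s

At the top they are momentarily at rest, so all KE converts to PE: ½mv² = mgh
v = √(2gh) = √(2 × 9.8 × 27.5) = 23.22 m/s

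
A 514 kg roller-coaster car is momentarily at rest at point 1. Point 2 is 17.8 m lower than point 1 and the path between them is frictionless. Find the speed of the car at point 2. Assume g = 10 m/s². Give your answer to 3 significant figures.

v = 18.9 m/s

Energy conservation between the two points: mgh = ½mv²
The mass cancels from both sides.
v = √(2gh) = √(2 × 10 × 17.8) = √356.00 = 18.87 m/s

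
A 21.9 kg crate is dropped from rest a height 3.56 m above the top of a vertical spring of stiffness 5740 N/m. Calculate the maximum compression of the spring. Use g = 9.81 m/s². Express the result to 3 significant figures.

x = 0.555 m

Take the reference level at the top of the uncompressed spring. At max compression the crate has fallen H + x and is momentarily at rest:
mg(H + x) = ½kx²
½(5740)x² − (21.9)(9.81)x − (21.9)(9.81)(3.56) = 0
2870x² − 214.8x − 764.8 = 0
x = [214.8 + √(46156 + 8.7802e+06)]/(2 × 2870) = 0.5550 m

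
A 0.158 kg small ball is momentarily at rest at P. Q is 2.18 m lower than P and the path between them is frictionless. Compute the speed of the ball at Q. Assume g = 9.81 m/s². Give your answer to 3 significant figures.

v = 6.54 m/s

Mechanical energy is conserved (no friction): mgh = ½mv²
v = √(2gh) = √(2 × 9.81 × 2.18) = √42.772 = 6.540 m/s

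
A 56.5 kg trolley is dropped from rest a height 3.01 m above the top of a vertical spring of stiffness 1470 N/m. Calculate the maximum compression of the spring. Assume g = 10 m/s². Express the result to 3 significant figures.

Let x be the compression. The total drop is H + x, and the trolley is instantaneously at rest at max compression, so energy conservation gives:
mg(H + x) = ½kx²
½(1470)x² − (56.5)(10)x − (56.5)(10)(3.01) = 0
735.0x² − 565.0x − 1701 = 0
x = [565.0 + √(319225 + 4.9999e+06)]/(2 × 735.0) = 1.953 m

x = 1.95 m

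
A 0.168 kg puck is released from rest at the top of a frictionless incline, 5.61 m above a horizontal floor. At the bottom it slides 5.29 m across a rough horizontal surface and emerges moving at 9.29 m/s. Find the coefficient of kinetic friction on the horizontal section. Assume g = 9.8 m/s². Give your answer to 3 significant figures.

Energy at the top = energy at the end + work done against friction:
mgh = ½mv² + μ_k m g d
mgh = 9.2363 J; ½mv² = 7.2495 J
W_f = 9.2363 − 7.2495 = 1.987 J
μ_k = W_f/(mg·d) = 1.987/(1.646 × 5.29) = 0.2281

μ_k = 0.228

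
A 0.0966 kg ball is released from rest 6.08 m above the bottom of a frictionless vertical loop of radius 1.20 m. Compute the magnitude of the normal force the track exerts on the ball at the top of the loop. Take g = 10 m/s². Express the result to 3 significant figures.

Energy from release to top (height 2r): mgh = ½mv_top² + mg(2r)
v_top² = 2g(h − 2r) = 2(10)(6.08 − 2.400) = 73.600 m²/s²
At the top, both N and weight point toward the centre: N + mg = mv_top²/r
N = m(v_top²/r − g) = 0.0966(73.600/1.20 − 10) = 4.959 N

N = 4.96 N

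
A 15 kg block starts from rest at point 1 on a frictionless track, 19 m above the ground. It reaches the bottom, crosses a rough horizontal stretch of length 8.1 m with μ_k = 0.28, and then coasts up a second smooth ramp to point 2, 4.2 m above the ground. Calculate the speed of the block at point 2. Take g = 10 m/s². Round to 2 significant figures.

Energy at 1: mgh₁ = (15)(10)(19) = 2850.0 J
Friction loss: W_f = μ_k mg d = 340.2 J
At 2: ½mv² + mgh₂ = mgh₁ − W_f
½mv² = 2850.0 − 340.2 − 630.00 = 1879.8 J
v = √(2 × 1879.8/15) = 15.83 m/s

v = 16 m/s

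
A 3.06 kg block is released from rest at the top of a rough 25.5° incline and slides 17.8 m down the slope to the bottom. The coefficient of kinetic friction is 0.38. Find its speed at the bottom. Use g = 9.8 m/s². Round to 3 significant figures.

Energy: mgh = ½mv² + W_f, with h = L sinθ and W_f = μ_k (mg cosθ) L
mgh = mgL sinθ = (3.06)(9.8)(17.8)sin25.5° = 229.80 J
W_f = μ_k mg cosθ · L = (0.38)(3.06)(9.8)cos25.5°·17.8 = 183.1 J
½mv² = 229.80 − 183.1 = 46.722 J
v = √(2 × 46.722/3.06) = 5.526 m/s

v = 5.53 m/s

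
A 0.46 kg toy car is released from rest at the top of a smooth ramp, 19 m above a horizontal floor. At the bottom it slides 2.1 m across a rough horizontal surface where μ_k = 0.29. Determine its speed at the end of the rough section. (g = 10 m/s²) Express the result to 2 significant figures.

v = 19 m/s

Energy bookkeeping (friction removes W_f = μ_k N d):
mgh = ½mv² + μ_k m g d
W_f = μ_k mg d = (0.29)(0.46)(10)(2.1) = 2.801 J
½mv² = mgh − W_f = 87.400 − 2.801 = 84.599 J
v = √(2 × 84.599/0.46) = 19.18 m/s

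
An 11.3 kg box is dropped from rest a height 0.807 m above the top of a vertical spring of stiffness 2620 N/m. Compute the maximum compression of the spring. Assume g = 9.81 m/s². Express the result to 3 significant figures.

x = 0.307 m

Take the reference level at the top of the uncompressed spring. At max compression the box has fallen H + x and is momentarily at rest:
mg(H + x) = ½kx²
½(2620)x² − (11.3)(9.81)x − (11.3)(9.81)(0.807) = 0
1310x² − 110.9x − 89.46 = 0
x = [110.9 + √(12288 + 468762)]/(2 × 1310) = 0.3070 m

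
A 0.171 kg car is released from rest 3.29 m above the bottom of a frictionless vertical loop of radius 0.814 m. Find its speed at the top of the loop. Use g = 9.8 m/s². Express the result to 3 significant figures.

Energy conservation: mgh = ½mv_top² + mg(2r)
v_top² = 2g(h − 2r) = 2(9.8)(3.29 − 1.628) = 32.58
v_top = 5.707 m/s

v = 5.71 m/s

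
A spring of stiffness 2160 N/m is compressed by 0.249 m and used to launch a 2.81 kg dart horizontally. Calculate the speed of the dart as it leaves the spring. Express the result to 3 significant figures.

Conservation of energy: ½kx² = ½mv²
v = x√(k/m) = 0.249 × √(2160/2.81) = 6.904 m/s

v = 6.90 m/s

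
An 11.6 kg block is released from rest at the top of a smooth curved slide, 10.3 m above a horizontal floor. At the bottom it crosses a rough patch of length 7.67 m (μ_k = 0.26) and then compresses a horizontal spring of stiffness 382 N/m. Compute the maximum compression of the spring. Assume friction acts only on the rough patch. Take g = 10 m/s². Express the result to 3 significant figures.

x = 2.25 m

Initial energy: E₁ = mgh = (11.6)(10)(10.3) = 1194.8 J
Friction removes W_f = μ_k mg d = (0.26)(11.6)(10)(7.67) = 231.3 J
Energy reaching the spring: E = 1194.8 − 231.3 = 963.47 J
At max compression ½kx² = E ⇒ x = √(2E/k) = √(2 × 963.47/382) = 2.246 m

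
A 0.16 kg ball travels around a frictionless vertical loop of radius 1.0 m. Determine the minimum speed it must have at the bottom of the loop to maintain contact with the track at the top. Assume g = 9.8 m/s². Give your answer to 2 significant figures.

v = 7.0 m/s

At the top: mg = mv_top²/r ⇒ v_top² = gr = 9.800 m²/s²
Energy from bottom to top (height 2r): ½mv_bot² = ½mv_top² + mg(2r)
v_bot² = gr + 4gr = 5gr = 49.00
v_bot = √(5gr) = 7.000 m/s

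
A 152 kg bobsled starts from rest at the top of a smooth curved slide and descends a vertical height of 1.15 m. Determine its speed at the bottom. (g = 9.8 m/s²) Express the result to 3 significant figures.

By conservation of mechanical energy, mgh = ½mv²
v = √(2gh) = √(2 × 9.8 × 1.15) = √22.540 = 4.748 m/s

v = 4.75 m/s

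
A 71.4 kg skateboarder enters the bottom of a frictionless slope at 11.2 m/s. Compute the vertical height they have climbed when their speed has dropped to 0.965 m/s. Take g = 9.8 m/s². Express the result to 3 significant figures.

h = 6.35 m

Energy balance between the two points: ½mv₁² = ½mv₂² + mgh
h = (v₁² − v₂²)/(2g) = (11.2² − 0.965²)/(2 × 9.8) = 6.352 m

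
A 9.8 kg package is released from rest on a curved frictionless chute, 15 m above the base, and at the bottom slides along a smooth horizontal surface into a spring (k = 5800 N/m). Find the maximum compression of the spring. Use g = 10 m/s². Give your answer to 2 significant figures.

x = 0.71 m

Gravitational PE at the top equals spring PE at max compression: mgh = ½kx²
x = √(2mgh/k) = √(2 × 9.8 × 10 × 15 / 5800) = 0.7120 m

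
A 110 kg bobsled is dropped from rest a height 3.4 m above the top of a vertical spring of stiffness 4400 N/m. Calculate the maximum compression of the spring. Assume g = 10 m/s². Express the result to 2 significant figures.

Take the reference level at the top of the uncompressed spring. At max compression the bobsled has fallen H + x and is momentarily at rest:
mg(H + x) = ½kx²
½(4400)x² − (110)(10)x − (110)(10)(3.4) = 0
2200x² − 1100x − 3740 = 0
x = [1100 + √(1.210e+06 + 3.2912e+07)]/(2 × 2200) = 1.578 m

x = 1.6 m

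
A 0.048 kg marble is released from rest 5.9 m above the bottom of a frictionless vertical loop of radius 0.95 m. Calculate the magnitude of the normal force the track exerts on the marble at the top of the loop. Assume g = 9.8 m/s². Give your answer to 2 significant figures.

N = 3.5 N

Energy from release to top (height 2r): mgh = ½mv_top² + mg(2r)
v_top² = 2g(h − 2r) = 2(9.8)(5.9 − 1.900) = 78.400 m²/s²
At the top, both N and weight point toward the centre: N + mg = mv_top²/r
N = m(v_top²/r − g) = 0.048(78.400/0.95 − 9.8) = 3.491 N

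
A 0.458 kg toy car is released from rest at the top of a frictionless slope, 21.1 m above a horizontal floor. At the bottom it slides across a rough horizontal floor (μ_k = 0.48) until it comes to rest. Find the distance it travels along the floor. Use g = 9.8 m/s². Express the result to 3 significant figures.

d = 44.0 m

Energy at the top = energy at the end + work done against friction:
At rest all PE has been dissipated by friction: mgh = μ_k m g d
d = h/μ_k = 21.1/0.48 = 43.96 m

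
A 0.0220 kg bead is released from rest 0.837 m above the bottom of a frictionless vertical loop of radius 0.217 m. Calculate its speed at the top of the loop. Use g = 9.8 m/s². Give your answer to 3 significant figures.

v = 2.81 m/s

Energy conservation: mgh = ½mv_top² + mg(2r)
v_top² = 2g(h − 2r) = 2(9.8)(0.837 − 0.4340) = 7.899
v_top = 2.810 m/s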